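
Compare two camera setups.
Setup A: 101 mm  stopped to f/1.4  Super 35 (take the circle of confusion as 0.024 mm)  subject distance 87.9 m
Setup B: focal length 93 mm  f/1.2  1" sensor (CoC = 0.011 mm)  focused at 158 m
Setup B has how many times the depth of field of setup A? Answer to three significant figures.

1.46

Setup A: H = 101²/(1.4×0.024) + 101 ≈ 303702.2 mm; DoF = Df − Dn = 123662 − 68182 ≈ 55480 mm.
Setup B: H = 93²/(1.2×0.011) + 93 ≈ 655320.3 mm; DoF = Df − Dn = 208167 − 127317 ≈ 80850 mm.
Ratio = 80850 / 55480 ≈ 1.46.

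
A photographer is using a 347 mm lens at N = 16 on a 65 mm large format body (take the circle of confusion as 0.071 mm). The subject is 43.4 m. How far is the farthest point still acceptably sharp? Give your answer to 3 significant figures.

Hyperfocal distance H = f²/(N·c) + f = 347²/(16 × 0.071) + 347 = 120409/1.136 + 347 ≈ 106340.8 mm ≈ 106.3 m.
Far limit Df = s·(H − f)/(H − s) = 43400 × (106340.8 − 347) / (106340.8 − 43400) = 43400 × 105993.8 / 62940.8 ≈ 73087 mm ≈ 73.1 m.

73.1 m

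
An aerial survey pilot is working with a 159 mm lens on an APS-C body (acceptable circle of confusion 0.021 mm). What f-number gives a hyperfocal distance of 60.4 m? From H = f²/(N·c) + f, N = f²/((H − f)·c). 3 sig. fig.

Rearrange H = f²/(N·c) + f for N: N = f² / ((H − f)·c).
N = 159² / ((60400 − 159) × 0.021) = 25281 / 1265 ≈ 20.

f/20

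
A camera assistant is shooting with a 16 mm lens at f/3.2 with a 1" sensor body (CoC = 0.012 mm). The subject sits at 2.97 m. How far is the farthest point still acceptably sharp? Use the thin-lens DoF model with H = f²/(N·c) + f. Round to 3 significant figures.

5.33 m

Hyperfocal distance H = f²/(N·c) + f = 16²/(3.2 × 0.012) + 16 = 256/0.0384 + 16 ≈ 6682.7 mm ≈ 6.683 m.
Far limit Df = s·(H − f)/(H − s) = 2970 × (6682.7 − 16) / (6682.7 − 2970) = 2970 × 6666.7 / 3712.7 ≈ 5333.1 mm ≈ 5.33 m.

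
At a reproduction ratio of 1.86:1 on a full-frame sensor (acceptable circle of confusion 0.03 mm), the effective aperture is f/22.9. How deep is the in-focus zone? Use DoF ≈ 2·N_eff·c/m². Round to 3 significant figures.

0.397 mm

At magnification m, DoF ≈ 2·N_eff·c/m² = 2 × 22.9 × 0.03 / 1.86² = 1.374 / 3.46 ≈ 0.397 mm.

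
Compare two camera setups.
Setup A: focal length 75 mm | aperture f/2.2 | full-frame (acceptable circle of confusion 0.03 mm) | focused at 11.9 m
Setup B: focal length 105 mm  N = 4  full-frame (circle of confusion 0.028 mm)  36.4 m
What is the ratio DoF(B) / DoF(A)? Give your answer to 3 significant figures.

Setup A: H = 75²/(2.2×0.03) + 75 ≈ 85302.3 mm; DoF = Df − Dn = 13817.1 − 10450.1 ≈ 3367.0 mm.
Setup B: H = 105²/(4×0.028) + 105 ≈ 98542.5 mm; DoF = Df − Dn = 57660 − 26594 ≈ 31066 mm.
Ratio = 31066 / 3367.0 ≈ 9.23.

9.23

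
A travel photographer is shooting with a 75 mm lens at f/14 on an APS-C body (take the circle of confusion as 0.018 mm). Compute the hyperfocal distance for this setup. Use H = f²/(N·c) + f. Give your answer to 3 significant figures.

22.4 m

Hyperfocal distance H = f²/(N·c) + f = 75²/(14 × 0.018) + 75 = 5625/0.252 + 75 ≈ 22396.4 mm ≈ 22.4 m.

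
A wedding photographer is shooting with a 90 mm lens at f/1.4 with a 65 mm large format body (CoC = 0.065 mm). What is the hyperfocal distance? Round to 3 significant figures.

89.1 m

Hyperfocal distance H = f²/(N·c) + f = 90²/(1.4 × 0.065) + 90 = 8100/0.091 + 90 ≈ 89101.0 mm ≈ 89.1 m.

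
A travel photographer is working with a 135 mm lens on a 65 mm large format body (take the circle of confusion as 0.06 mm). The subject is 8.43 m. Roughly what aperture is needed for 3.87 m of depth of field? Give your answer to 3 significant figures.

f/8

Write h = H − f = f²/(N·c). The thin-lens limits are Dn = s·h/(h + (s−f)) and Df = s·h/(h − (s−f)), so DoF = Df − Dn = 2·s·(s−f)·h / (h² − (s−f)²).
That is a quadratic in h: DoF·h² − 2·s·(s−f)·h − DoF·(s−f)² = 0 ⇒ h = (s−f)·(s + √(s² + DoF²)) / DoF = 8295 × (8430 + √(8430² + 3870²)) / 3870 = 8295 × (8430 + 9275.87) / 3870 ≈ 37951 mm.
Then N = f²/(c·h) = 135² / (0.06 × 37951) = 18225 / 2277.1 ≈ 8.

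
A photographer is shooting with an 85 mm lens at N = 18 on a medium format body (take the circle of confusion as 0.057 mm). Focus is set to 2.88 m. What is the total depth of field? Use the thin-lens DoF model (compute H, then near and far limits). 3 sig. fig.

2.71 m

Hyperfocal distance H = f²/(N·c) + f = 85²/(18 × 0.057) + 85 = 7225/1.026 + 85 ≈ 7126.9 mm ≈ 7.127 m.
Near limit Dn = s·(H − f)/(H + s − 2f) = 2880 × (7126.9 − 85) / (7126.9 + 2880 − 2 × 85) = 2880 × 7041.9 / 9836.9 ≈ 2061.7 mm.
Far limit Df = s·(H − f)/(H − s) = 2880 × (7126.9 − 85) / (7126.9 − 2880) = 2880 × 7041.9 / 4246.9 ≈ 4775.4 mm.
Depth of field = Df − Dn = 4775.4 − 2061.7 ≈ 2713.7 mm ≈ 2.71 m.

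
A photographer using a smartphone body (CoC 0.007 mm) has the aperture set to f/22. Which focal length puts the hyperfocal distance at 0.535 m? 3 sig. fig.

9.00 mm

From H = f²/(N·c) + f, with f ≪ H: f ≈ √(H·N·c) = √(535 × 22 × 0.007) = √82.390 ≈ 9.077 mm.
Exact: f² + N·c·f − N·c·H = 0 ⇒ f = (−N·c + √((N·c)² + 4·N·c·H))/2 = (−0.154 + √329.58)/2 ≈ 9.0002 mm ≈ 9.00 mm.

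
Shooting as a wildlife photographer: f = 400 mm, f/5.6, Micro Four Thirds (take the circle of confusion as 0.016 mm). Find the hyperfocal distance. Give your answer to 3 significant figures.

1790 m

Hyperfocal distance H = f²/(N·c) + f = 400²/(5.6 × 0.016) + 400 = 160000/0.0896 + 400 ≈ 1786114.3 mm ≈ 1790 m.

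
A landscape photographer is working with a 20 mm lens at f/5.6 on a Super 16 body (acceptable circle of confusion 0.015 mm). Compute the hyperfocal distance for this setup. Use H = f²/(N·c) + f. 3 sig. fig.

4.78 m

Hyperfocal distance H = f²/(N·c) + f = 20²/(5.6 × 0.015) + 20 = 400/0.084 + 20 ≈ 4781.9 mm ≈ 4.78 m.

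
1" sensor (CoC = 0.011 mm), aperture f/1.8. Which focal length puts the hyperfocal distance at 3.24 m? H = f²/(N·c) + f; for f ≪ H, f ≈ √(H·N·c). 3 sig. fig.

8.00 mm

From H = f²/(N·c) + f, with f ≪ H: f ≈ √(H·N·c) = √(3240 × 1.8 × 0.011) = √64.152 ≈ 8.009 mm.
Exact: f² + N·c·f − N·c·H = 0 ⇒ f = (−N·c + √((N·c)² + 4·N·c·H))/2 = (−0.0198 + √256.61)/2 ≈ 7.9996 mm ≈ 8.00 mm.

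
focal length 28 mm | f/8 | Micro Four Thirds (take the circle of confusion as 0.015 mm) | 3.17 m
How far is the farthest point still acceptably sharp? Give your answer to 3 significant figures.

Hyperfocal distance H = f²/(N·c) + f = 28²/(8 × 0.015) + 28 = 784/0.12 + 28 ≈ 6561.3 mm ≈ 6.561 m.
Far limit Df = s·(H − f)/(H − s) = 3170 × (6561.3 − 28) / (6561.3 − 3170) = 3170 × 6533.3 / 3391.3 ≈ 6106.9 mm ≈ 6.11 m.

6.11 m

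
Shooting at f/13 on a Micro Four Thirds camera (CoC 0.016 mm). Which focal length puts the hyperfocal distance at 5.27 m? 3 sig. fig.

From H = f²/(N·c) + f, with f ≪ H: f ≈ √(H·N·c) = √(5270 × 13 × 0.016) = √1096.2 ≈ 33.11 mm.
Exact: f² + N·c·f − N·c·H = 0 ⇒ f = (−N·c + √((N·c)² + 4·N·c·H))/2 = (−0.208 + √4384.7)/2 ≈ 33.004 mm ≈ 33.0 mm.

33.0 mm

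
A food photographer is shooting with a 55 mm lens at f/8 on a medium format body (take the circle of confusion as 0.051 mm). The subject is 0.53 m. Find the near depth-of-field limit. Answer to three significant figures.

498 mm

Hyperfocal distance H = f²/(N·c) + f = 55²/(8 × 0.051) + 55 = 3025/0.408 + 55 ≈ 7469.2 mm ≈ 7.469 m.
Near limit Dn = s·(H − f)/(H + s − 2f) = 530 × (7469.2 − 55) / (7469.2 + 530 − 2 × 55) = 530 × 7414.2 / 7889.2 ≈ 498.09 mm.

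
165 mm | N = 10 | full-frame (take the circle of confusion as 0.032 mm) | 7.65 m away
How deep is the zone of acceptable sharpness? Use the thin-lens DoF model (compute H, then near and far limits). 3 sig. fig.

1.36 m

Hyperfocal distance H = f²/(N·c) + f = 165²/(10 × 0.032) + 165 = 27225/0.32 + 165 ≈ 85243.1 mm ≈ 85.24 m.
Near limit Dn = s·(H − f)/(H + s − 2f) = 7650 × (85243.1 − 165) / (85243.1 + 7650 − 2 × 165) = 7650 × 85078.1 / 92563.1 ≈ 7031.4 mm.
Far limit Df = s·(H − f)/(H − s) = 7650 × (85243.1 − 165) / (85243.1 − 7650) = 7650 × 85078.1 / 77593.1 ≈ 8388.0 mm.
Depth of field = Df − Dn = 8388.0 − 7031.4 ≈ 1356.6 mm ≈ 1.36 m.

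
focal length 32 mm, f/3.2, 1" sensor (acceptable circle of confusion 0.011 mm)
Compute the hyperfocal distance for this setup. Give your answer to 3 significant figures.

29.1 m

Hyperfocal distance H = f²/(N·c) + f = 32²/(3.2 × 0.011) + 32 = 1024/0.0352 + 32 ≈ 29122.9 mm ≈ 29.1 m.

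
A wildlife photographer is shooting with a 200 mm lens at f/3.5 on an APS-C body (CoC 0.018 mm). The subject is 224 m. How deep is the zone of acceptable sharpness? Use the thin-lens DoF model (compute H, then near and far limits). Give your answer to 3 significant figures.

Hyperfocal distance H = f²/(N·c) + f = 200²/(3.5 × 0.018) + 200 = 40000/0.063 + 200 ≈ 635120.6 mm ≈ 635.1 m.
Near limit Dn = s·(H − f)/(H + s − 2f) = 224000 × (635120.6 − 200) / (635120.6 + 224000 − 2 × 200) = 224000 × 634920.6 / 858720.6 ≈ 165621 mm.
Far limit Df = s·(H − f)/(H − s) = 224000 × (635120.6 − 200) / (635120.6 − 224000) = 224000 × 634920.6 / 411120.6 ≈ 345938 mm.
Depth of field = Df − Dn = 345938 − 165621 ≈ 180317 mm ≈ 180 m.

180 m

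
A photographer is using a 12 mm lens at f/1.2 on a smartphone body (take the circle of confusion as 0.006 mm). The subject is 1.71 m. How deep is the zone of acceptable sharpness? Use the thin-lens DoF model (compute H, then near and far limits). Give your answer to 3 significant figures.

Hyperfocal distance H = f²/(N·c) + f = 12²/(1.2 × 0.006) + 12 = 144/0.0072 + 12 ≈ 20012.0 mm ≈ 20.01 m.
Near limit Dn = s·(H − f)/(H + s − 2f) = 1710 × (20012.0 − 12) / (20012.0 + 1710 − 2 × 12) = 1710 × 20000.0 / 21698.0 ≈ 1576.18 mm.
Far limit Df = s·(H − f)/(H − s) = 1710 × (20012.0 − 12) / (20012.0 − 1710) = 1710 × 20000.0 / 18302.0 ≈ 1868.65 mm.
Depth of field = Df − Dn = 1868.65 − 1576.18 ≈ 292.47 mm.

292 mm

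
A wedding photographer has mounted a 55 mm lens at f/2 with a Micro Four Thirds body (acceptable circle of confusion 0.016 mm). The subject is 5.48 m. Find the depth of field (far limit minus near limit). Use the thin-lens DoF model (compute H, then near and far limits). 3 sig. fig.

0.631 m

Hyperfocal distance H = f²/(N·c) + f = 55²/(2 × 0.016) + 55 = 3025/0.032 + 55 ≈ 94586.2 mm ≈ 94.59 m.
Near limit Dn = s·(H − f)/(H + s − 2f) = 5480 × (94586.2 − 55) / (94586.2 + 5480 − 2 × 55) = 5480 × 94531.2 / 99956.2 ≈ 5182.58 mm.
Far limit Df = s·(H − f)/(H − s) = 5480 × (94586.2 − 55) / (94586.2 − 5480) = 5480 × 94531.2 / 89106.2 ≈ 5813.64 mm.
Depth of field = Df − Dn = 5813.64 − 5182.58 ≈ 631.06 mm ≈ 0.631 m.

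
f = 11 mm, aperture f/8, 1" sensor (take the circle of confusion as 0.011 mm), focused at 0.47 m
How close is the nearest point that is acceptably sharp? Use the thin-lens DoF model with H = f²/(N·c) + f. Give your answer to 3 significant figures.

Hyperfocal distance H = f²/(N·c) + f = 11²/(8 × 0.011) + 11 = 121/0.088 + 11 ≈ 1386.0 mm ≈ 1.386 m.
Near limit Dn = s·(H − f)/(H + s − 2f) = 470 × (1386.0 − 11) / (1386.0 + 470 − 2 × 11) = 470 × 1375.0 / 1834.0 ≈ 352.37 mm.

352 mm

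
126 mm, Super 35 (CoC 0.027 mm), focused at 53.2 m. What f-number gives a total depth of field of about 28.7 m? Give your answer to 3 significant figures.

Write h = H − f = f²/(N·c). The thin-lens limits are Dn = s·h/(h + (s−f)) and Df = s·h/(h − (s−f)), so DoF = Df − Dn = 2·s·(s−f)·h / (h² − (s−f)²).
That is a quadratic in h: DoF·h² − 2·s·(s−f)·h − DoF·(s−f)² = 0 ⇒ h = (s−f)·(s + √(s² + DoF²)) / DoF = 53074 × (53200 + √(53200² + 28700²)) / 28700 = 53074 × (53200 + 60447.7) / 28700 ≈ 210165 mm.
Then N = f²/(c·h) = 126² / (0.027 × 210165) = 15876 / 5674.5 ≈ 2.80.

f/2.80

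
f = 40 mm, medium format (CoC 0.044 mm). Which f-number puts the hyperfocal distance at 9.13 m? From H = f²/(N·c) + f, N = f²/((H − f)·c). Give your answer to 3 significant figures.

Rearrange H = f²/(N·c) + f for N: N = f² / ((H − f)·c).
N = 40² / ((9130 − 40) × 0.044) = 1600 / 400.0 ≈ 4.

f/4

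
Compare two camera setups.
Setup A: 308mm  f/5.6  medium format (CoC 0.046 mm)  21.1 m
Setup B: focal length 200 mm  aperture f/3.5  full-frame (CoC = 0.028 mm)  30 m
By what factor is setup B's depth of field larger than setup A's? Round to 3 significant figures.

Setup A: H = 308²/(5.6×0.046) + 308 ≈ 368568.9 mm; DoF = Df − Dn = 22362.6 − 19972.4 ≈ 2390.2 mm.
Setup B: H = 200²/(3.5×0.028) + 200 ≈ 408363.3 mm; DoF = Df − Dn = 32362.8 − 27958.7 ≈ 4404.1 mm.
Ratio = 4404.1 / 2390.2 ≈ 1.84.

1.84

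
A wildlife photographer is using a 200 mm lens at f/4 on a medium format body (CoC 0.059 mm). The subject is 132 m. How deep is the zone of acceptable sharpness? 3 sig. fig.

519 m

Hyperfocal distance H = f²/(N·c) + f = 200²/(4 × 0.059) + 200 = 40000/0.236 + 200 ≈ 169691.5 mm ≈ 169.7 m.
Near limit Dn = s·(H − f)/(H + s − 2f) = 132000 × (169691.5 − 200) / (169691.5 + 132000 − 2 × 200) = 132000 × 169491.5 / 301291.5 ≈ 74257 mm.
Far limit Df = s·(H − f)/(H − s) = 132000 × (169691.5 − 200) / (169691.5 − 132000) = 132000 × 169491.5 / 37691.5 ≈ 593579 mm.
Depth of field = Df − Dn = 593579 − 74257 ≈ 519322 mm ≈ 519 m.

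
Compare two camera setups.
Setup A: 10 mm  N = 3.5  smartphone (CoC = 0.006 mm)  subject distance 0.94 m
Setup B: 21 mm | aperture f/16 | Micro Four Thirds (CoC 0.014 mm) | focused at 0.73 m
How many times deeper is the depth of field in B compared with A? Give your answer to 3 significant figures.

Setup A: H = 10²/(3.5×0.006) + 10 ≈ 4771.9 mm; DoF = Df − Dn = 1168.14 − 786.41 ≈ 381.73 mm.
Setup B: H = 21²/(16×0.014) + 21 ≈ 1989.8 mm; DoF = Df − Dn = 1140.85 − 536.71 ≈ 604.14 mm.
Ratio = 604.14 / 381.73 ≈ 1.58.

1.58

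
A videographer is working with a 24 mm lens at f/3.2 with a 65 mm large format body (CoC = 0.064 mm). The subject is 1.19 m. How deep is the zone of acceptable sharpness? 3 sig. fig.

1.19 m

Hyperfocal distance H = f²/(N·c) + f = 24²/(3.2 × 0.064) + 24 = 576/0.2048 + 24 ≈ 2836.5 mm ≈ 2.837 m.
Near limit Dn = s·(H − f)/(H + s − 2f) = 1190 × (2836.5 − 24) / (2836.5 + 1190 − 2 × 24) = 1190 × 2812.5 / 3978.5 ≈ 841.2 mm.
Far limit Df = s·(H − f)/(H − s) = 1190 × (2836.5 − 24) / (2836.5 − 1190) = 1190 × 2812.5 / 1646.5 ≈ 2032.7 mm.
Depth of field = Df − Dn = 2032.7 − 841.2 ≈ 1191.5 mm ≈ 1.19 m.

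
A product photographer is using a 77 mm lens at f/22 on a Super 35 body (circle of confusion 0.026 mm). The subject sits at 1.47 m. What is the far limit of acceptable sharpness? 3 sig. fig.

Hyperfocal distance H = f²/(N·c) + f = 77²/(22 × 0.026) + 77 = 5929/0.572 + 77 ≈ 10442.4 mm ≈ 10.44 m.
Far limit Df = s·(H − f)/(H − s) = 1470 × (10442.4 − 77) / (10442.4 − 1470) = 1470 × 10365.4 / 8972.4 ≈ 1698.2 mm ≈ 1.70 m.

1.70 m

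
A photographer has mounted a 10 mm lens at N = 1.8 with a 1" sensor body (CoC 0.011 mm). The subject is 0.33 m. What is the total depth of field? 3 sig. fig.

Hyperfocal distance H = f²/(N·c) + f = 10²/(1.8 × 0.011) + 10 = 100/0.0198 + 10 ≈ 5060.5 mm ≈ 5.061 m.
Near limit Dn = s·(H − f)/(H + s − 2f) = 330 × (5060.5 − 10) / (5060.5 + 330 − 2 × 10) = 330 × 5050.5 / 5370.5 ≈ 310.337 mm.
Far limit Df = s·(H − f)/(H − s) = 330 × (5060.5 − 10) / (5060.5 − 330) = 330 × 5050.5 / 4730.5 ≈ 352.323 mm.
Depth of field = Df − Dn = 352.323 − 310.337 ≈ 41.986 mm.

42.0 mm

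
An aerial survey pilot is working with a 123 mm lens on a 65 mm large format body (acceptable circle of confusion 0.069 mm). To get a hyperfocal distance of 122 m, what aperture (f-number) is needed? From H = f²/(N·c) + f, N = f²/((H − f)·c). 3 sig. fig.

Rearrange H = f²/(N·c) + f for N: N = f² / ((H − f)·c).
N = 123² / ((122000 − 123) × 0.069) = 15129 / 8410 ≈ 1.80.

f/1.80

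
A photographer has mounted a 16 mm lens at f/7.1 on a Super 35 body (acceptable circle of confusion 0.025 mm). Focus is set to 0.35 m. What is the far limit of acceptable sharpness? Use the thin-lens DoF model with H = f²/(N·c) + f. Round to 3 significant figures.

Hyperfocal distance H = f²/(N·c) + f = 16²/(7.1 × 0.025) + 16 = 256/0.1775 + 16 ≈ 1458.3 mm ≈ 1.458 m.
Far limit Df = s·(H − f)/(H − s) = 350 × (1458.3 − 16) / (1458.3 − 350) = 350 × 1442.3 / 1108.3 ≈ 455.48 mm.

455 mm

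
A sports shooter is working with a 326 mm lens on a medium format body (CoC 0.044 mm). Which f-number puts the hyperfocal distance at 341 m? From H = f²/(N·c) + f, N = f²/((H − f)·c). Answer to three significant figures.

Rearrange H = f²/(N·c) + f for N: N = f² / ((H − f)·c).
N = 326² / ((341000 − 326) × 0.044) = 106276 / 14990 ≈ 7.09.

f/7.09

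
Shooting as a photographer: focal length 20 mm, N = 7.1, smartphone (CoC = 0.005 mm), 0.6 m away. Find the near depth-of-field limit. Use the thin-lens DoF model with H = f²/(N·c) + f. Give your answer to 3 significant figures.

0.571 m

Hyperfocal distance H = f²/(N·c) + f = 20²/(7.1 × 0.005) + 20 = 400/0.0355 + 20 ≈ 11287.6 mm ≈ 11.29 m.
Near limit Dn = s·(H − f)/(H + s − 2f) = 600 × (11287.6 − 20) / (11287.6 + 600 − 2 × 20) = 600 × 11267.6 / 11847.6 ≈ 570.63 mm ≈ 0.571 m.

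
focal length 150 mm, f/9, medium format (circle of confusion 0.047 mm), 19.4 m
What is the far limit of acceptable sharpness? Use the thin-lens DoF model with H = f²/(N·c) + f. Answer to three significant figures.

30.4 m

Hyperfocal distance H = f²/(N·c) + f = 150²/(9 × 0.047) + 150 = 22500/0.423 + 150 ≈ 53341.5 mm ≈ 53.34 m.
Far limit Df = s·(H − f)/(H − s) = 19400 × (53341.5 − 150) / (53341.5 − 19400) = 19400 × 53191.5 / 33941.5 ≈ 30403 mm ≈ 30.4 m.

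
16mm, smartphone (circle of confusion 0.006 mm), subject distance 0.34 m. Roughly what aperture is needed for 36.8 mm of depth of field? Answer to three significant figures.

f/7.11

Write h = H − f = f²/(N·c). The thin-lens limits are Dn = s·h/(h + (s−f)) and Df = s·h/(h − (s−f)), so DoF = Df − Dn = 2·s·(s−f)·h / (h² − (s−f)²).
That is a quadratic in h: DoF·h² − 2·s·(s−f)·h − DoF·(s−f)² = 0 ⇒ h = (s−f)·(s + √(s² + DoF²)) / DoF = 324 × (340 + √(340² + 36.8²)) / 36.8 = 324 × (340 + 341.986) / 36.8 ≈ 6004.4 mm.
Then N = f²/(c·h) = 16² / (0.006 × 6004.4) = 256 / 36.027 ≈ 7.11.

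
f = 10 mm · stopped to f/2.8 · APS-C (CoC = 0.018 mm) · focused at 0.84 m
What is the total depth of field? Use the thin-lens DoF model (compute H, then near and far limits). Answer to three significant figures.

Hyperfocal distance H = f²/(N·c) + f = 10²/(2.8 × 0.018) + 10 = 100/0.0504 + 10 ≈ 1994.1 mm ≈ 1.994 m.
Near limit Dn = s·(H − f)/(H + s − 2f) = 840 × (1994.1 − 10) / (1994.1 + 840 − 2 × 10) = 840 × 1984.1 / 2814.1 ≈ 592.25 mm.
Far limit Df = s·(H − f)/(H − s) = 840 × (1994.1 − 10) / (1994.1 − 840) = 840 × 1984.1 / 1154.1 ≈ 1444.09 mm.
Depth of field = Df − Dn = 1444.09 − 592.25 ≈ 851.84 mm ≈ 0.852 m.

0.852 m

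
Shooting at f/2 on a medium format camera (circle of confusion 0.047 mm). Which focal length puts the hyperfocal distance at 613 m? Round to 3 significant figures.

From H = f²/(N·c) + f, with f ≪ H: f ≈ √(H·N·c) = √(613000 × 2 × 0.047) = √57622 ≈ 240.0 mm.
The +f correction barely moves this — solving exactly, f² + N·c·f − N·c·H = 0 ⇒ f = (−N·c + √((N·c)² + 4·N·c·H))/2 = (−0.094 + √230488)/2 ≈ 240.00 mm, so f ≈ 240 mm.

240 mm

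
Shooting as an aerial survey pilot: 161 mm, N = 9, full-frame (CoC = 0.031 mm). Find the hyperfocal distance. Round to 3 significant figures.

Hyperfocal distance H = f²/(N·c) + f = 161²/(9 × 0.031) + 161 = 25921/0.279 + 161 ≈ 93067.8 mm ≈ 93.1 m.

93.1 m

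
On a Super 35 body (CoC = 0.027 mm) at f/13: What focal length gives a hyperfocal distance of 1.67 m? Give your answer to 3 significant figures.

From H = f²/(N·c) + f, with f ≪ H: f ≈ √(H·N·c) = √(1670 × 13 × 0.027) = √586.17 ≈ 24.21 mm.
Exact: f² + N·c·f − N·c·H = 0 ⇒ f = (−N·c + √((N·c)² + 4·N·c·H))/2 = (−0.351 + √2344.8)/2 ≈ 24.036 mm ≈ 24.0 mm.

24.0 mm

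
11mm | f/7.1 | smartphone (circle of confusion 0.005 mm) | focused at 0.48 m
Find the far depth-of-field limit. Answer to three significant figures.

Hyperfocal distance H = f²/(N·c) + f = 11²/(7.1 × 0.005) + 11 = 121/0.0355 + 11 ≈ 3419.5 mm ≈ 3.419 m.
Far limit Df = s·(H − f)/(H − s) = 480 × (3419.5 − 11) / (3419.5 − 480) = 480 × 3408.5 / 2939.5 ≈ 556.59 mm ≈ 0.557 m.

0.557 m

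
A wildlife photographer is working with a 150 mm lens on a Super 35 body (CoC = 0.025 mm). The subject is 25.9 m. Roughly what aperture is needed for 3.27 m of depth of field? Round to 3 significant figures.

Write h = H − f = f²/(N·c). The thin-lens limits are Dn = s·h/(h + (s−f)) and Df = s·h/(h − (s−f)), so DoF = Df − Dn = 2·s·(s−f)·h / (h² − (s−f)²).
That is a quadratic in h: DoF·h² − 2·s·(s−f)·h − DoF·(s−f)² = 0 ⇒ h = (s−f)·(s + √(s² + DoF²)) / DoF = 25750 × (25900 + √(25900² + 3270²)) / 3270 = 25750 × (25900 + 26105.6) / 3270 ≈ 409524 mm.
Then N = f²/(c·h) = 150² / (0.025 × 409524) = 22500 / 10238 ≈ 2.20.

f/2.20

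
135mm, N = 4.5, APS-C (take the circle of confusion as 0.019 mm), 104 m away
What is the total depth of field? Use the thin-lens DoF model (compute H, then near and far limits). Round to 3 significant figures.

Hyperfocal distance H = f²/(N·c) + f = 135²/(4.5 × 0.019) + 135 = 18225/0.0855 + 135 ≈ 213292.9 mm ≈ 213.3 m.
Near limit Dn = s·(H − f)/(H + s − 2f) = 104000 × (213292.9 − 135) / (213292.9 + 104000 − 2 × 135) = 104000 × 213157.9 / 317022.9 ≈ 69927 mm.
Far limit Df = s·(H − f)/(H − s) = 104000 × (213292.9 − 135) / (213292.9 − 104000) = 104000 × 213157.9 / 109292.9 ≈ 202835 mm.
Depth of field = Df − Dn = 202835 − 69927 ≈ 132908 mm ≈ 133 m.

133 m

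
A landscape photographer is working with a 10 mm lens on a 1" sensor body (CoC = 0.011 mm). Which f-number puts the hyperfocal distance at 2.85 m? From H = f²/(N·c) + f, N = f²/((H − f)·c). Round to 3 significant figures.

f/3.20

Rearrange H = f²/(N·c) + f for N: N = f² / ((H − f)·c).
N = 10² / ((2850 − 10) × 0.011) = 100 / 31.24 ≈ 3.20.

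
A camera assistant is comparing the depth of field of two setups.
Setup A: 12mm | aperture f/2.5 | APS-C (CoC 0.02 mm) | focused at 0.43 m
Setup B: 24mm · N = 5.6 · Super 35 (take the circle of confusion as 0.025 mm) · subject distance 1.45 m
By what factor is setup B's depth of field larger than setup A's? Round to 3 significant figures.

Setup A: H = 12²/(2.5×0.02) + 12 ≈ 2892.0 mm; DoF = Df − Dn = 503.01 − 375.50 ≈ 127.51 mm.
Setup B: H = 24²/(5.6×0.025) + 24 ≈ 4138.3 mm; DoF = Df − Dn = 2219.2 − 1076.8 ≈ 1142.4 mm.
Ratio = 1142.4 / 127.51 ≈ 8.96.

8.96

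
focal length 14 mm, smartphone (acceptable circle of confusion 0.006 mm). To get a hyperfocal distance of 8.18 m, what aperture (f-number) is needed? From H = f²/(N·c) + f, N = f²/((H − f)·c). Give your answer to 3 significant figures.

Rearrange H = f²/(N·c) + f for N: N = f² / ((H − f)·c).
N = 14² / ((8180 − 14) × 0.006) = 196 / 49.00 ≈ 4.

f/4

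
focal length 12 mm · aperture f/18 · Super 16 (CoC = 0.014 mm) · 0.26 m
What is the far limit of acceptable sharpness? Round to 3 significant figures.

459 mm

Hyperfocal distance H = f²/(N·c) + f = 12²/(18 × 0.014) + 12 = 144/0.252 + 12 ≈ 583.4 mm ≈ 0.583 m.
Far limit Df = s·(H − f)/(H − s) = 260 × (583.4 − 12) / (583.4 − 260) = 260 × 571.4 / 323.4 ≈ 459.36 mm.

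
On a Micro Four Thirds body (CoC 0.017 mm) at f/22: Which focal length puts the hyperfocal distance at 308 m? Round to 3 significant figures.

From H = f²/(N·c) + f, with f ≪ H: f ≈ √(H·N·c) = √(308000 × 22 × 0.017) = √115192 ≈ 339.4 mm.
The +f correction barely moves this — solving exactly, f² + N·c·f − N·c·H = 0 ⇒ f = (−N·c + √((N·c)² + 4·N·c·H))/2 = (−0.374 + √460768)/2 ≈ 339.21 mm, so f ≈ 339 mm.

339 mm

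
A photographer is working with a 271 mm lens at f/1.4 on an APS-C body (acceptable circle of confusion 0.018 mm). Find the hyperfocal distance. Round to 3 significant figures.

Hyperfocal distance H = f²/(N·c) + f = 271²/(1.4 × 0.018) + 271 = 73441/0.0252 + 271 ≈ 2914596.4 mm ≈ 2910 m.

2910 m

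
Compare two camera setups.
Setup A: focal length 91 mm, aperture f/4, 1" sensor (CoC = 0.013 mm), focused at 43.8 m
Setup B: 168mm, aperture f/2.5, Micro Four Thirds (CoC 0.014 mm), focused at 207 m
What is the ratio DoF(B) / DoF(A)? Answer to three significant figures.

Setup A: H = 91²/(4×0.013) + 91 ≈ 159341.0 mm; DoF = Df − Dn = 60369 − 34367 ≈ 26002 mm.
Setup B: H = 168²/(2.5×0.014) + 168 ≈ 806568.0 mm; DoF = Df − Dn = 278408 − 164745 ≈ 113663 mm.
Ratio = 113663 / 26002 ≈ 4.37.

4.37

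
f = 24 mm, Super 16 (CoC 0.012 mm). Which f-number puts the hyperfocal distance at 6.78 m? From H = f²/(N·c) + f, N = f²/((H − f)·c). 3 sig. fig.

Rearrange H = f²/(N·c) + f for N: N = f² / ((H − f)·c).
N = 24² / ((6780 − 24) × 0.012) = 576 / 81.07 ≈ 7.10.

f/7.10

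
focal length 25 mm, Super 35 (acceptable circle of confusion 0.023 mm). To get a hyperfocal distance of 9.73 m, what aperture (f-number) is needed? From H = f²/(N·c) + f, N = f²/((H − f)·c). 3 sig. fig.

Rearrange H = f²/(N·c) + f for N: N = f² / ((H − f)·c).
N = 25² / ((9730 − 25) × 0.023) = 625 / 223.2 ≈ 2.80.

f/2.80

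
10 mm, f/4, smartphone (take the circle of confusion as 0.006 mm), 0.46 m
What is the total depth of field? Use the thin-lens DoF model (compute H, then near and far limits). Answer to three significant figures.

Hyperfocal distance H = f²/(N·c) + f = 10²/(4 × 0.006) + 10 = 100/0.024 + 10 ≈ 4176.7 mm ≈ 4.177 m.
Near limit Dn = s·(H − f)/(H + s − 2f) = 460 × (4176.7 − 10) / (4176.7 + 460 − 2 × 10) = 460 × 4166.7 / 4616.7 ≈ 415.16 mm.
Far limit Df = s·(H − f)/(H − s) = 460 × (4176.7 − 10) / (4176.7 − 460) = 460 × 4166.7 / 3716.7 ≈ 515.70 mm.
Depth of field = Df − Dn = 515.70 − 415.16 ≈ 100.54 mm.

101 mm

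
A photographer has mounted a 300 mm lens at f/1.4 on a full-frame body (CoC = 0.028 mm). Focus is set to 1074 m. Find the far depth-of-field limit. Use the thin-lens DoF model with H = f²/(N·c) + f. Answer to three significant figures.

2020 m

Hyperfocal distance H = f²/(N·c) + f = 300²/(1.4 × 0.028) + 300 = 90000/0.0392 + 300 ≈ 2296218.4 mm ≈ 2296 m.
Far limit Df = s·(H − f)/(H − s) = 1074000 × (2296218.4 − 300) / (2296218.4 − 1074000) = 1074000 × 2295918.4 / 1222218.4 ≈ 2017492 mm ≈ 2020 m.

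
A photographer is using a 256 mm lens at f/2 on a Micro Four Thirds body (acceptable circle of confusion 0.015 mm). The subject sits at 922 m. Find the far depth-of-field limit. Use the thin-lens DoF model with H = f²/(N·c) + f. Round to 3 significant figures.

Hyperfocal distance H = f²/(N·c) + f = 256²/(2 × 0.015) + 256 = 65536/0.03 + 256 ≈ 2184789.3 mm ≈ 2185 m.
Far limit Df = s·(H − f)/(H − s) = 922000 × (2184789.3 − 256) / (2184789.3 − 922000) = 922000 × 2184533.3 / 1262789.3 ≈ 1594993 mm ≈ 1590 m.

1590 m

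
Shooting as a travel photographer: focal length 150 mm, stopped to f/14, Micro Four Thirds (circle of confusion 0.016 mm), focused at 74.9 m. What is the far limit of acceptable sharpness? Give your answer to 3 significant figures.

293 m

Hyperfocal distance H = f²/(N·c) + f = 150²/(14 × 0.016) + 150 = 22500/0.224 + 150 ≈ 100596.4 mm ≈ 100.6 m.
Far limit Df = s·(H − f)/(H − s) = 74900 × (100596.4 − 150) / (100596.4 − 74900) = 74900 × 100446.4 / 25696.4 ≈ 292781 mm ≈ 293 m.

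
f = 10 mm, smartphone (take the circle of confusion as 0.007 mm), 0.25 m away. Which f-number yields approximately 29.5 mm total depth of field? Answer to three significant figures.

f/3.50

Write h = H − f = f²/(N·c). The thin-lens limits are Dn = s·h/(h + (s−f)) and Df = s·h/(h − (s−f)), so DoF = Df − Dn = 2·s·(s−f)·h / (h² − (s−f)²).
That is a quadratic in h: DoF·h² − 2·s·(s−f)·h − DoF·(s−f)² = 0 ⇒ h = (s−f)·(s + √(s² + DoF²)) / DoF = 240 × (250 + √(250² + 29.5²)) / 29.5 = 240 × (250 + 251.734) / 29.5 ≈ 4081.9 mm.
Then N = f²/(c·h) = 10² / (0.007 × 4081.9) = 100 / 28.573 ≈ 3.50.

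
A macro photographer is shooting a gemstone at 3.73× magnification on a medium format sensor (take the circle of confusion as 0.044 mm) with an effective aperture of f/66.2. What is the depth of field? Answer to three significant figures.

0.419 mm

At magnification m, DoF ≈ 2·N_eff·c/m² = 2 × 66.2 × 0.044 / 3.73² = 5.826 / 13.91 ≈ 0.419 mm.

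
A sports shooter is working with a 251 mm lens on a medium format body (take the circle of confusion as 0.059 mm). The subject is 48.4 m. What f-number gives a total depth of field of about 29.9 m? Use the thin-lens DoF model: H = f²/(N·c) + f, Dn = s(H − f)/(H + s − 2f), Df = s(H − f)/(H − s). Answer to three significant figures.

Write h = H − f = f²/(N·c). The thin-lens limits are Dn = s·h/(h + (s−f)) and Df = s·h/(h − (s−f)), so DoF = Df − Dn = 2·s·(s−f)·h / (h² − (s−f)²).
That is a quadratic in h: DoF·h² − 2·s·(s−f)·h − DoF·(s−f)² = 0 ⇒ h = (s−f)·(s + √(s² + DoF²)) / DoF = 48149 × (48400 + √(48400² + 29900²)) / 29900 = 48149 × (48400 + 56890.9) / 29900 ≈ 169553 mm.
Then N = f²/(c·h) = 251² / (0.059 × 169553) = 63001 / 10004 ≈ 6.30.

f/6.30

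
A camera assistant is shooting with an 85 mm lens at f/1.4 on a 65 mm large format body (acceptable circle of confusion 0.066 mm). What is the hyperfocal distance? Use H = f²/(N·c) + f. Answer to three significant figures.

78.3 m

Hyperfocal distance H = f²/(N·c) + f = 85²/(1.4 × 0.066) + 85 = 7225/0.0924 + 85 ≈ 78277.6 mm ≈ 78.3 m.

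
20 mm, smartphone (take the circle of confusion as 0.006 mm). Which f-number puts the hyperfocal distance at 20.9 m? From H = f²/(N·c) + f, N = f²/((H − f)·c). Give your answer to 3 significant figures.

f/3.19

Rearrange H = f²/(N·c) + f for N: N = f² / ((H − f)·c).
N = 20² / ((20900 − 20) × 0.006) = 400 / 125.3 ≈ 3.19.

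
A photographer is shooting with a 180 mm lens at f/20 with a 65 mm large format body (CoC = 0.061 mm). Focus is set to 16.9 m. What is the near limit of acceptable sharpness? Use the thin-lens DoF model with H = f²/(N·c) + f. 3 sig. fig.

10.4 m

Hyperfocal distance H = f²/(N·c) + f = 180²/(20 × 0.061) + 180 = 32400/1.22 + 180 ≈ 26737.4 mm ≈ 26.74 m.
Near limit Dn = s·(H − f)/(H + s − 2f) = 16900 × (26737.4 − 180) / (26737.4 + 16900 − 2 × 180) = 16900 × 26557.4 / 43277.4 ≈ 10371 mm ≈ 10.4 m.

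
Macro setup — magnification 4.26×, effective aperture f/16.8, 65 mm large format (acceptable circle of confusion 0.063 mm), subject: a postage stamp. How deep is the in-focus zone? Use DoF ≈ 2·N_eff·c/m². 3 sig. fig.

At magnification m, DoF ≈ 2·N_eff·c/m² = 2 × 16.8 × 0.063 / 4.26² = 2.117 / 18.15 ≈ 0.117 mm.

0.117 mm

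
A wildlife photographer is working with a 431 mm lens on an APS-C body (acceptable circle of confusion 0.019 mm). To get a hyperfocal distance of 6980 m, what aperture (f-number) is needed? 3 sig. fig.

Rearrange H = f²/(N·c) + f for N: N = f² / ((H − f)·c).
N = 431² / ((6980000 − 431) × 0.019) = 185761 / 132612 ≈ 1.40.

f/1.40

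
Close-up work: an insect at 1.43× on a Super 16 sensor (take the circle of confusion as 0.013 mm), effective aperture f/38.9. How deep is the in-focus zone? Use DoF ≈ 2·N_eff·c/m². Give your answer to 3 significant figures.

0.495 mm

At magnification m, DoF ≈ 2·N_eff·c/m² = 2 × 38.9 × 0.013 / 1.43² = 1.011 / 2.045 ≈ 0.495 mm.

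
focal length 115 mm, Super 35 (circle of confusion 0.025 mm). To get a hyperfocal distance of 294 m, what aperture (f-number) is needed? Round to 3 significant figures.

f/1.80

Rearrange H = f²/(N·c) + f for N: N = f² / ((H − f)·c).
N = 115² / ((294000 − 115) × 0.025) = 13225 / 7347 ≈ 1.80.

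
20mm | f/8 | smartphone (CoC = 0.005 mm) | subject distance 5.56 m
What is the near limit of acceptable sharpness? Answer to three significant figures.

Hyperfocal distance H = f²/(N·c) + f = 20²/(8 × 0.005) + 20 = 400/0.04 + 20 ≈ 10020.0 mm ≈ 10.02 m.
Near limit Dn = s·(H − f)/(H + s − 2f) = 5560 × (10020.0 − 20) / (10020.0 + 5560 − 2 × 20) = 5560 × 10000.0 / 15540.0 ≈ 3577.9 mm ≈ 3.58 m.

3.58 m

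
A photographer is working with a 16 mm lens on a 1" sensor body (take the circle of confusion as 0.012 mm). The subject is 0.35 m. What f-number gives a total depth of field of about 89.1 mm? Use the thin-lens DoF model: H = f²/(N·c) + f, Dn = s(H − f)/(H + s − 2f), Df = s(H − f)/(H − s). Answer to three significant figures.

Write h = H − f = f²/(N·c). The thin-lens limits are Dn = s·h/(h + (s−f)) and Df = s·h/(h − (s−f)), so DoF = Df − Dn = 2·s·(s−f)·h / (h² − (s−f)²).
That is a quadratic in h: DoF·h² − 2·s·(s−f)·h − DoF·(s−f)² = 0 ⇒ h = (s−f)·(s + √(s² + DoF²)) / DoF = 334 × (350 + √(350² + 89.1²)) / 89.1 = 334 × (350 + 361.163) / 89.1 ≈ 2665.9 mm.
Then N = f²/(c·h) = 16² / (0.012 × 2665.9) = 256 / 31.990 ≈ 8.

f/8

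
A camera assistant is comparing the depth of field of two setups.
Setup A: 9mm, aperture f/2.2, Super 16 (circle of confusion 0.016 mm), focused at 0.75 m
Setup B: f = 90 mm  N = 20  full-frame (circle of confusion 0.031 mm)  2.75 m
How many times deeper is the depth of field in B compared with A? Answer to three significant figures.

2.17

Setup A: H = 9²/(2.2×0.016) + 9 ≈ 2310.1 mm; DoF = Df − Dn = 1106.22 − 567.32 ≈ 538.90 mm.
Setup B: H = 90²/(20×0.031) + 90 ≈ 13154.5 mm; DoF = Df − Dn = 3453.1 − 2284.8 ≈ 1168.3 mm.
Ratio = 1168.3 / 538.90 ≈ 2.17.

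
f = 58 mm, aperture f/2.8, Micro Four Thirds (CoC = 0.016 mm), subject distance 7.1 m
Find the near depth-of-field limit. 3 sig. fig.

Hyperfocal distance H = f²/(N·c) + f = 58²/(2.8 × 0.016) + 58 = 3364/0.0448 + 58 ≈ 75147.3 mm ≈ 75.15 m.
Near limit Dn = s·(H − f)/(H + s − 2f) = 7100 × (75147.3 − 58) / (75147.3 + 7100 − 2 × 58) = 7100 × 75089.3 / 82131.3 ≈ 6491.2 mm ≈ 6.49 m.

6.49 m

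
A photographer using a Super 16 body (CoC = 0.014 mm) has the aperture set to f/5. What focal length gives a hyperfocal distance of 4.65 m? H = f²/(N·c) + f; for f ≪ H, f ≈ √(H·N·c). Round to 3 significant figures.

From H = f²/(N·c) + f, with f ≪ H: f ≈ √(H·N·c) = √(4650 × 5 × 0.014) = √325.50 ≈ 18.04 mm.
The +f correction barely moves this — solving exactly, f² + N·c·f − N·c·H = 0 ⇒ f = (−N·c + √((N·c)² + 4·N·c·H))/2 = (−0.07 + √1302.0)/2 ≈ 18.007 mm, so f ≈ 18.0 mm.

18.0 mm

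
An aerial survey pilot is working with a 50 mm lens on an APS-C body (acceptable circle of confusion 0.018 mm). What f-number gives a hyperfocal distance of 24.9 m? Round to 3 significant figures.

Rearrange H = f²/(N·c) + f for N: N = f² / ((H − f)·c).
N = 50² / ((24900 − 50) × 0.018) = 2500 / 447.3 ≈ 5.59.

f/5.59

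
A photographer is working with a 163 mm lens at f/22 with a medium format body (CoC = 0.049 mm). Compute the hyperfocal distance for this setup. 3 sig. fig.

Hyperfocal distance H = f²/(N·c) + f = 163²/(22 × 0.049) + 163 = 26569/1.078 + 163 ≈ 24809.6 mm ≈ 24.8 m.

24.8 m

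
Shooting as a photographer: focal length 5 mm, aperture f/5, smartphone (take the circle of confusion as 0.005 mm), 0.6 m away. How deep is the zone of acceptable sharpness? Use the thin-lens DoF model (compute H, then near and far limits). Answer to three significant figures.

Hyperfocal distance H = f²/(N·c) + f = 5²/(5 × 0.005) + 5 = 25/0.025 + 5 ≈ 1005.0 mm ≈ 1.005 m.
Near limit Dn = s·(H − f)/(H + s − 2f) = 600 × (1005.0 − 5) / (1005.0 + 600 − 2 × 5) = 600 × 1000.0 / 1595.0 ≈ 376.2 mm.
Far limit Df = s·(H − f)/(H − s) = 600 × (1005.0 − 5) / (1005.0 − 600) = 600 × 1000.0 / 405.0 ≈ 1481.5 mm.
Depth of field = Df − Dn = 1481.5 − 376.2 ≈ 1105.3 mm ≈ 1.11 m.

1.11 m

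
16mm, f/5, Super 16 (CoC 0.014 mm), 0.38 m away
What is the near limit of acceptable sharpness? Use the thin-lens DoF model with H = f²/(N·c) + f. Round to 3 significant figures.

Hyperfocal distance H = f²/(N·c) + f = 16²/(5 × 0.014) + 16 = 256/0.07 + 16 ≈ 3673.1 mm ≈ 3.673 m.
Near limit Dn = s·(H − f)/(H + s − 2f) = 380 × (3673.1 − 16) / (3673.1 + 380 − 2 × 16) = 380 × 3657.1 / 4021.1 ≈ 345.60 mm.

346 mm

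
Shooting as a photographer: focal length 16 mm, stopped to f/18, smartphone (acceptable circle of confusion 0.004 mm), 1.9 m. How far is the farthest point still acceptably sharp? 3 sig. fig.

Hyperfocal distance H = f²/(N·c) + f = 16²/(18 × 0.004) + 16 = 256/0.072 + 16 ≈ 3571.6 mm ≈ 3.572 m.
Far limit Df = s·(H − f)/(H − s) = 1900 × (3571.6 − 16) / (3571.6 − 1900) = 1900 × 3555.6 / 1671.6 ≈ 4041.5 mm ≈ 4.04 m.

4.04 m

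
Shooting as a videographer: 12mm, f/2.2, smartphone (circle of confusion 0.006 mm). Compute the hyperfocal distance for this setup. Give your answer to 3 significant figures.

10.9 m

Hyperfocal distance H = f²/(N·c) + f = 12²/(2.2 × 0.006) + 12 = 144/0.0132 + 12 ≈ 10921.1 mm ≈ 10.9 m.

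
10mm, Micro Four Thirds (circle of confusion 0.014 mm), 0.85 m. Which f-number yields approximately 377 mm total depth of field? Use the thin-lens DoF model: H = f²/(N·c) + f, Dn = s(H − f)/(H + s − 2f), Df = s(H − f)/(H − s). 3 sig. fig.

f/1.80

Write h = H − f = f²/(N·c). The thin-lens limits are Dn = s·h/(h + (s−f)) and Df = s·h/(h − (s−f)), so DoF = Df − Dn = 2·s·(s−f)·h / (h² − (s−f)²).
That is a quadratic in h: DoF·h² − 2·s·(s−f)·h − DoF·(s−f)² = 0 ⇒ h = (s−f)·(s + √(s² + DoF²)) / DoF = 840 × (850 + √(850² + 377²)) / 377 = 840 × (850 + 929.854) / 377 ≈ 3965.7 mm.
Then N = f²/(c·h) = 10² / (0.014 × 3965.7) = 100 / 55.520 ≈ 1.80.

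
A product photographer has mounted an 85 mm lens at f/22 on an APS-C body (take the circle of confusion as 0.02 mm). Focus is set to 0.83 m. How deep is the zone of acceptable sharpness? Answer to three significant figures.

75.5 mm

Hyperfocal distance H = f²/(N·c) + f = 85²/(22 × 0.02) + 85 = 7225/0.44 + 85 ≈ 16505.5 mm ≈ 16.51 m.
Near limit Dn = s·(H − f)/(H + s − 2f) = 830 × (16505.5 − 85) / (16505.5 + 830 − 2 × 85) = 830 × 16420.5 / 17165.5 ≈ 793.977 mm.
Far limit Df = s·(H − f)/(H − s) = 830 × (16505.5 − 85) / (16505.5 − 830) = 830 × 16420.5 / 15675.5 ≈ 869.447 mm.
Depth of field = Df − Dn = 869.447 − 793.977 ≈ 75.470 mm.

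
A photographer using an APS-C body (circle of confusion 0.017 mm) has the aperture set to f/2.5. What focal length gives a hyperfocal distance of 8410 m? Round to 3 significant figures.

From H = f²/(N·c) + f, with f ≪ H: f ≈ √(H·N·c) = √(8410000 × 2.5 × 0.017) = √357425 ≈ 597.9 mm.
The +f correction barely moves this — solving exactly, f² + N·c·f − N·c·H = 0 ⇒ f = (−N·c + √((N·c)² + 4·N·c·H))/2 = (−0.0425 + √1429700)/2 ≈ 597.83 mm, so f ≈ 598 mm.

598 mm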